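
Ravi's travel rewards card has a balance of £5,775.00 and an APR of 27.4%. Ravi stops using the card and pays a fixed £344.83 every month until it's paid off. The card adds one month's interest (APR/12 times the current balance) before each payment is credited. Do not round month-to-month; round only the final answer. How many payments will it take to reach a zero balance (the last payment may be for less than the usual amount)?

Monthly rate r = 27.4%/12 = 2.28333% = 0.0228333.
Recurrence: B ← B·(1+r) − £344.83.
Month 1: interest £131.86; balance after payment £5,562.03.
Month 2: interest £127.00; balance after payment £5,344.20.
Closed form: n = −ln(1 − rB₀/P)/ln(1+r) = −ln(0.6176)/ln(1.02283) ≈ 21.346, so the balance reaches zero during payment 22.

22 months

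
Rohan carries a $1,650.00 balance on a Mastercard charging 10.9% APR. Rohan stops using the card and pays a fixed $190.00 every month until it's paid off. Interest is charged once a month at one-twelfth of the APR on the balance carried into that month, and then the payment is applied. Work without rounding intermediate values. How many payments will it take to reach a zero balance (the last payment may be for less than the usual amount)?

10 payments

Monthly rate r = 10.9%/12 = 0.908333% = 0.00908333.
Recurrence: B ← B·(1+r) − $190.00.
Month 1: interest $14.99; balance after payment $1,474.99.
Month 2: interest $13.40; balance after payment $1,298.39.
Closed form: n = −ln(1 − rB₀/P)/ln(1+r) = −ln(0.92112)/ln(1.00908) ≈ 9.087, so the balance reaches zero during payment 10.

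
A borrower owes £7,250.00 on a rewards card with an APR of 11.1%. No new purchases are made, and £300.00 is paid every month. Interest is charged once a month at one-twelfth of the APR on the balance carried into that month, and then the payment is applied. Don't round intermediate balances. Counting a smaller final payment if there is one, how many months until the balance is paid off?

28 payments

Monthly rate r = 11.1%/12 = 0.925% = 0.00925.
Recurrence: B ← B·(1+r) − £300.00.
Month 1: interest £67.06; balance after payment £7,017.06.
Month 2: interest £64.91; balance after payment £6,781.97.
Closed form: n = −ln(1 − rB₀/P)/ln(1+r) = −ln(0.77646)/ln(1.00925) ≈ 27.479, so the balance reaches zero during payment 28.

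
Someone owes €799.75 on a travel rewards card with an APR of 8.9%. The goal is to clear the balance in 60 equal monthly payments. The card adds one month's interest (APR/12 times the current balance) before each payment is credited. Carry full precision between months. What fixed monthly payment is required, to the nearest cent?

Monthly rate r = 8.9%/12 = 0.741667% = 0.00741667.
Level-payment amortization: P = B₀·r / (1 − (1+r)^(−n)) = 799.75·0.00741667 / (1 − 1.00742^(−60)).
Denominator 1 − (1+r)^(−60) = 0.358122566.
P = 5.93148 / 0.358122566 ≈ 16.56.

€16.56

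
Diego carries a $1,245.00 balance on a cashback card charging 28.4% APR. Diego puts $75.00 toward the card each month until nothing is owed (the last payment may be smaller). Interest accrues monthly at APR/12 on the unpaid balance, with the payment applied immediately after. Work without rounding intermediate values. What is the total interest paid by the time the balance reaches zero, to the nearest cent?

Monthly rate r = 28.4%/12 = 2.36667% = 0.0236667.
Payoff takes n = ⌈−ln(1 − rB₀/P)/ln(1+r)⌉ = ⌈21.333⌉ = 22 payments; the last is $25.19.
Total paid = 21·$75.00 + $25.19 = $1,600.19.
Total interest = total paid − principal = $1,600.19 − $1,245.00 = $355.19.

$355.19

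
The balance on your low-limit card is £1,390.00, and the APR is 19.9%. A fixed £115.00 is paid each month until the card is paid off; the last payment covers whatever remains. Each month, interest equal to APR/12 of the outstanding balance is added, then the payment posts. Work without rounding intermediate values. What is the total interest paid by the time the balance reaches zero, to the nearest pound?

£174

Monthly rate r = 19.9%/12 = 1.65833% = 0.0165833.
Payoff takes n = ⌈−ln(1 − rB₀/P)/ln(1+r)⌉ = ⌈13.601⌉ = 14 payments; the last is £69.31.
Total paid = 13·£115.00 + £69.31 = £1,564.31.
Total interest = total paid − principal = £1,564.31 − £1,390.00 = £174.31.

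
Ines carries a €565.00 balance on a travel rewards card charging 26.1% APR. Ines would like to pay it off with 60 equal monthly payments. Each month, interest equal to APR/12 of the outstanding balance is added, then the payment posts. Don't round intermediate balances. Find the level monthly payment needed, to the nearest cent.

Monthly rate r = 26.1%/12 = 2.175% = 0.02175.
Level-payment amortization: P = B₀·r / (1 − (1+r)^(−n)) = 565.00·0.02175 / (1 − 1.02175^(−60)).
Denominator 1 − (1+r)^(−60) = 0.725007267.
P = 12.2888 / 0.725007267 ≈ 16.95.

€16.95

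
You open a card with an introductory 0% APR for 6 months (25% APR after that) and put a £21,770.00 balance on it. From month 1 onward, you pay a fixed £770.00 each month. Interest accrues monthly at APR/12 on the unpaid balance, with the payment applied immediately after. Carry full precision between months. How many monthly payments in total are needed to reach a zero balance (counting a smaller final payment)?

37 months

Promo months 1–6 at r₀ = 0%/12 = 0; months 7+ at r₁ = 25%/12 = 0.0208333.
After month 6 (no interest yet): B = £21,770.00 − 6·£770.00 = £17,150.00.
Then at r₁ with £770.00/mo: n₂ = −ln(1 − r₁·B/P)/ln(1+r₁) ≈ 30.25 → 31 more payments.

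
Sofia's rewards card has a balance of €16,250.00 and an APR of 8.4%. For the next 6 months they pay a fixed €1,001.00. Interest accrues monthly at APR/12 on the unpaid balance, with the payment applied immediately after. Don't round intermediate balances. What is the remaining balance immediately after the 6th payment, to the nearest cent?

Monthly rate r = 8.4%/12 = 0.7% = 0.007.
Each month: B ← B·(1+r) − €1,001.00.
Month 1: interest €113.75; balance after payment €15,362.75.
Month 2: interest €107.54; balance after payment €14,469.29.
Month 3: interest €101.29; balance after payment €13,569.57.
Month 4: interest €94.99; balance after payment €12,663.56.
Month 5: interest €88.64; balance after payment €11,751.21.
Month 6: interest €82.26; balance after payment €10,832.46.

€10,832.46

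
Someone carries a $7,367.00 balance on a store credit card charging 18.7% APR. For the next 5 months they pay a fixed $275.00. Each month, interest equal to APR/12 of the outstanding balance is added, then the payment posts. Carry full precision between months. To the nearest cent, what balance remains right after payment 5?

$6,540.66

Monthly rate r = 18.7%/12 = 1.55833% = 0.0155833.
Each month: B ← B·(1+r) − $275.00.
Month 1: interest $114.80; balance after payment $7,206.80.
Month 2: interest $112.31; balance after payment $7,044.11.
Month 3: interest $109.77; balance after payment $6,878.88.
Month 4: interest $107.20; balance after payment $6,711.07.
Month 5: interest $104.58; balance after payment $6,540.66.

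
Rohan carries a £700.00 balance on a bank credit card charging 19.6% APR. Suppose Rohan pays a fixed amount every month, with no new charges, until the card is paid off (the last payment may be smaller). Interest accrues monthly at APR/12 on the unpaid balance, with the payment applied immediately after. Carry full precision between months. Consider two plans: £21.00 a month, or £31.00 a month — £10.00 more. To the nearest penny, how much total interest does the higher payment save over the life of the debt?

Monthly rate r = 19.6%/12 = 1.63333% = 0.0163333.
At £21.00/mo: n = ⌈−ln(1 − rB₀/P)/ln(1+r)⌉ = 49 payments (last £11.15); total interest = total paid − £700.00 = £319.15.
At £31.00/mo: 29 payments (last £12.54); total interest £180.54.
Interest saved = £319.15 − £180.54 = £138.61.

£138.61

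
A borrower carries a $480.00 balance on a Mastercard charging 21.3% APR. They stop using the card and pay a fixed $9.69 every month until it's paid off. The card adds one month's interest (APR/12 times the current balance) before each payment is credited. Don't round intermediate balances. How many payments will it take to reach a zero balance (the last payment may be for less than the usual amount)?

Monthly rate r = 21.3%/12 = 1.775% = 0.01775.
Recurrence: B ← B·(1+r) − $9.69.
Month 1: interest $8.52; balance after payment $478.83.
Month 2: interest $8.50; balance after payment $477.64.
Closed form: n = −ln(1 − rB₀/P)/ln(1+r) = −ln(0.12074)/ln(1.01775) ≈ 120.158, so the balance reaches zero during payment 121.

121 months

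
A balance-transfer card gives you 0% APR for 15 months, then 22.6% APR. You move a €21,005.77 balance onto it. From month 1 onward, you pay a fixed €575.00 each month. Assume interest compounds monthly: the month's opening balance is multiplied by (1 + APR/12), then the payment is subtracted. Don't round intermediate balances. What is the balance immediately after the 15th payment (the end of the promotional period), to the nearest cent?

Promo months 1–15 at r₀ = 0%/12 = 0; months 16+ at r₁ = 22.6%/12 = 0.0188333.
After month 15 (no interest yet): B = €21,005.77 − 15·€575.00 = €12,380.77.

€12,380.77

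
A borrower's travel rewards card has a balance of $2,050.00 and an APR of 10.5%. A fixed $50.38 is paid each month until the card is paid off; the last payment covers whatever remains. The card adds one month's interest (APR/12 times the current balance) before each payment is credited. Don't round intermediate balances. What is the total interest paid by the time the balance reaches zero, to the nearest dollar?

$495

Monthly rate r = 10.5%/12 = 0.875% = 0.00875.
Payoff takes n = ⌈−ln(1 − rB₀/P)/ln(1+r)⌉ = ⌈50.520⌉ = 51 payments; the last is $26.24.
Total paid = 50·$50.38 + $26.24 = $2,545.24.
Total interest = total paid − principal = $2,545.24 − $2,050.00 = $495.24.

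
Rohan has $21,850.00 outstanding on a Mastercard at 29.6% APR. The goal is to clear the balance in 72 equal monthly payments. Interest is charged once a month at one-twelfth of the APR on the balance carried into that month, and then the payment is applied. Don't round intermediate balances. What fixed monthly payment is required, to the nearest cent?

$651.71

Monthly rate r = 29.6%/12 = 2.46667% = 0.0246667.
Level-payment amortization: P = B₀·r / (1 − (1+r)^(−n)) = 21850.00·0.0246667 / (1 − 1.02467^(−72)).
Denominator 1 − (1+r)^(−72) = 0.826997574.
P = 538.967 / 0.826997574 ≈ 651.71.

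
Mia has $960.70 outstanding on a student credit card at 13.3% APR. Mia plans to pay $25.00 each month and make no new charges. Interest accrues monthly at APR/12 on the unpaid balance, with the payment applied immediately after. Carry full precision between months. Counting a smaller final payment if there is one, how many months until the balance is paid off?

51 payments

Monthly rate r = 13.3%/12 = 1.10833% = 0.0110833.
Recurrence: B ← B·(1+r) − $25.00.
Month 1: interest $10.65; balance after payment $946.35.
Month 2: interest $10.49; balance after payment $931.84.
Closed form: n = −ln(1 − rB₀/P)/ln(1+r) = −ln(0.57409)/ln(1.01108) ≈ 50.349, so the balance reaches zero during payment 51.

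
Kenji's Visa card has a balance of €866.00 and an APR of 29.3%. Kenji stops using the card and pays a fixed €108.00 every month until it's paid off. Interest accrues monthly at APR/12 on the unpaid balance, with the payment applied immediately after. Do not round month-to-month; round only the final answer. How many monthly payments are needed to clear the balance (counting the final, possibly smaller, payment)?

10 payments

Monthly rate r = 29.3%/12 = 2.44167% = 0.0244167.
Recurrence: B ← B·(1+r) − €108.00.
Month 1: interest €21.14; balance after payment €779.14.
Month 2: interest €19.02; balance after payment €690.17.
Closed form: n = −ln(1 − rB₀/P)/ln(1+r) = −ln(0.80421)/ln(1.02442) ≈ 9.032, so the balance reaches zero during payment 10.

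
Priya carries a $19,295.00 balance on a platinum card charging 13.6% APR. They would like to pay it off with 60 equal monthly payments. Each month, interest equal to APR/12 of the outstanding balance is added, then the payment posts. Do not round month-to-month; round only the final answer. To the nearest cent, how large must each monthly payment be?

Monthly rate r = 13.6%/12 = 1.13333% = 0.0113333.
Level-payment amortization: P = B₀·r / (1 − (1+r)^(−n)) = 19295.00·0.0113333 / (1 − 1.01133^(−60)).
Denominator 1 − (1+r)^(−60) = 0.491441759.
P = 218.677 / 0.491441759 ≈ 444.97.

$444.97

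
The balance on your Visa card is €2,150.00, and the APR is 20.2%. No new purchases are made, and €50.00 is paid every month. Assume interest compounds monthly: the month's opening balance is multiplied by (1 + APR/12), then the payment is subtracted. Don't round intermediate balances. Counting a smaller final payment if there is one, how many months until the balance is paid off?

Monthly rate r = 20.2%/12 = 1.68333% = 0.0168333.
Recurrence: B ← B·(1+r) − €50.00.
Month 1: interest €36.19; balance after payment €2,136.19.
Month 2: interest €35.96; balance after payment €2,122.15.
Closed form: n = −ln(1 − rB₀/P)/ln(1+r) = −ln(0.27617)/ln(1.01683) ≈ 77.082, so the balance reaches zero during payment 78.

78 months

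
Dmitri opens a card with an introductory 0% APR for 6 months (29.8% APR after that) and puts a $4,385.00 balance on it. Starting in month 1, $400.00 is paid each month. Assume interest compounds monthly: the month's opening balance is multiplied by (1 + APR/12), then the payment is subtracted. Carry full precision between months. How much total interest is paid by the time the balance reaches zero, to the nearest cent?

$160.72

Promo months 1–6 at r₀ = 0%/12 = 0; months 7+ at r₁ = 29.8%/12 = 0.0248333.
After month 6 (no interest yet): B = $4,385.00 − 6·$400.00 = $1,985.00.
Then at r₁ with $400.00/mo: n₂ = −ln(1 − r₁·B/P)/ln(1+r₁) ≈ 5.36 → 6 more payments.
Total paid = 11·$400.00 + $145.72 = $4,545.72; interest = $4,545.72 − $4,385.00 = $160.72.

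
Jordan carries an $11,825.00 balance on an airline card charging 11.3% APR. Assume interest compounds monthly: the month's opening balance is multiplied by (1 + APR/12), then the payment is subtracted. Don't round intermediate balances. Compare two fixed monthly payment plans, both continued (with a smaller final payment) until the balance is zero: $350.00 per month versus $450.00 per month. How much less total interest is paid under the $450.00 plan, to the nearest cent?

$650.71

Monthly rate r = 11.3%/12 = 0.941667% = 0.00941667.
At $350.00/mo: n = ⌈−ln(1 − rB₀/P)/ln(1+r)⌉ = 41 payments (last $300.42); total interest = total paid − $11,825.00 = $2,475.42.
At $450.00/mo: 31 payments (last $149.71); total interest $1,824.71.
Interest saved = $2,475.42 − $1,824.71 = $650.71.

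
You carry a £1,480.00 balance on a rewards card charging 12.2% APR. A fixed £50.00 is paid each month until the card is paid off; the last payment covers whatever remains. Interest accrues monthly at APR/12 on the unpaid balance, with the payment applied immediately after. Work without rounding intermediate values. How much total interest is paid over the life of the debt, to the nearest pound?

£290

Monthly rate r = 12.2%/12 = 1.01667% = 0.0101667.
Payoff takes n = ⌈−ln(1 − rB₀/P)/ln(1+r)⌉ = ⌈35.393⌉ = 36 payments; the last is £19.70.
Total paid = 35·£50.00 + £19.70 = £1,769.70.
Total interest = total paid − principal = £1,769.70 − £1,480.00 = £289.70.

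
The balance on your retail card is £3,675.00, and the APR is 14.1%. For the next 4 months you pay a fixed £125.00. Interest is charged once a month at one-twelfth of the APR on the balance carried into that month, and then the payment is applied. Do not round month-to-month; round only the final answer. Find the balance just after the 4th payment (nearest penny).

£3,341.91

Monthly rate r = 14.1%/12 = 1.175% = 0.01175.
Each month: B ← B·(1+r) − £125.00.
Month 1: interest £43.18; balance after payment £3,593.18.
Month 2: interest £42.22; balance after payment £3,510.40.
Month 3: interest £41.25; balance after payment £3,426.65.
Month 4: interest £40.26; balance after payment £3,341.91.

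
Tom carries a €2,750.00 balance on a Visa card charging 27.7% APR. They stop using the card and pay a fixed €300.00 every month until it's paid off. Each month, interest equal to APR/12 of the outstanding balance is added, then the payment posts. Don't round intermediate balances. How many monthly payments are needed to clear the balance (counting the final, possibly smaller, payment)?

11 months

Monthly rate r = 27.7%/12 = 2.30833% = 0.0230833.
Recurrence: B ← B·(1+r) − €300.00.
Month 1: interest €63.48; balance after payment €2,513.48.
Month 2: interest €58.02; balance after payment €2,271.50.
Closed form: n = −ln(1 − rB₀/P)/ln(1+r) = −ln(0.7884)/ln(1.02308) ≈ 10.418, so the balance reaches zero during payment 11.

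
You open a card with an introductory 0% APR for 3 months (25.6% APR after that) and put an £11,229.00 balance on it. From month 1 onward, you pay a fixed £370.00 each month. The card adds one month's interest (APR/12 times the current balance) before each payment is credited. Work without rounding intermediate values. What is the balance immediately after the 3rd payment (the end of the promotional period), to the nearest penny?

£10,119.00

Promo months 1–3 at r₀ = 0%/12 = 0; months 4+ at r₁ = 25.6%/12 = 0.0213333.
After month 3 (no interest yet): B = £11,229.00 − 3·£370.00 = £10,119.00.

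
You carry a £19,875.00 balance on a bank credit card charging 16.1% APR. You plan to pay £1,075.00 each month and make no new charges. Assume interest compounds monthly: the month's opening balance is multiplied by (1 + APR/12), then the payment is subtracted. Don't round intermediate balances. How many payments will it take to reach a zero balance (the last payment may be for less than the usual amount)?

22 payments

Monthly rate r = 16.1%/12 = 1.34167% = 0.0134167.
Recurrence: B ← B·(1+r) − £1,075.00.
Month 1: interest £266.66; balance after payment £19,066.66.
Month 2: interest £255.81; balance after payment £18,247.47.
Closed form: n = −ln(1 − rB₀/P)/ln(1+r) = −ln(0.75195)/ln(1.01342) ≈ 21.391, so the balance reaches zero during payment 22.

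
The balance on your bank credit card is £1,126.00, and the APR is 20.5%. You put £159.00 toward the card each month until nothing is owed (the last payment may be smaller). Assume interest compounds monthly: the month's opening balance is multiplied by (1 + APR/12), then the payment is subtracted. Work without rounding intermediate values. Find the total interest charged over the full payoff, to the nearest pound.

Monthly rate r = 20.5%/12 = 1.70833% = 0.0170833.
Payoff takes n = ⌈−ln(1 − rB₀/P)/ln(1+r)⌉ = ⌈7.612⌉ = 8 payments; the last is £97.70.
Total paid = 7·£159.00 + £97.70 = £1,210.70.
Total interest = total paid − principal = £1,210.70 − £1,126.00 = £84.70.

£85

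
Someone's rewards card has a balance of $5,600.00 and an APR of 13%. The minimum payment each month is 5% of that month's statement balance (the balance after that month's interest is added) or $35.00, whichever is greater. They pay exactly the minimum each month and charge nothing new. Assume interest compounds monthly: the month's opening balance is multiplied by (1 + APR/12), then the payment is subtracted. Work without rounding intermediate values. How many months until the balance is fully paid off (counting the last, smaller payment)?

74 months

Monthly rate r = 13%/12 = 1.08333% = 0.0108333.
While 5% of the post-interest balance exceeds $35.00, each month B ← (B·(1+r))·(1 − 0.05), i.e. B shrinks by the factor (1+r)·0.95 = 0.96029.
This holds for months 1–52. Entering month 53 the balance is $681.01; 5% of the post-interest balance is now below $35.00, so the flat $35.00 minimum applies from here.
From month 53 a fixed $35.00 at rate r clears $681.01 in 22 more payments. Total: 52 + 22 = 74 months.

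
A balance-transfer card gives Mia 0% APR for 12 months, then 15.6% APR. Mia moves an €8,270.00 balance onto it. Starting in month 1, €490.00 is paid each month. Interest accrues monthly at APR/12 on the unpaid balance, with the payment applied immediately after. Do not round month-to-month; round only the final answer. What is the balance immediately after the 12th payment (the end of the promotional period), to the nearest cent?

€2,390.00

Promo months 1–12 at r₀ = 0%/12 = 0; months 13+ at r₁ = 15.6%/12 = 0.013.
After month 12 (no interest yet): B = €8,270.00 − 12·€490.00 = €2,390.00.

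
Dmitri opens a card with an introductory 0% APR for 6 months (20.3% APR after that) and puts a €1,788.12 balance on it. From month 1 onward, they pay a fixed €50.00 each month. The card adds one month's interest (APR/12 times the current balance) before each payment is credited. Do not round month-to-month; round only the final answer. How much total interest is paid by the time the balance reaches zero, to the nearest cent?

Promo months 1–6 at r₀ = 0%/12 = 0; months 7+ at r₁ = 20.3%/12 = 0.0169167.
After month 6 (no interest yet): B = €1,788.12 − 6·€50.00 = €1,488.12.
Then at r₁ with €50.00/mo: n₂ = −ln(1 − r₁·B/P)/ln(1+r₁) ≈ 41.74 → 42 more payments.
Total paid = 47·€50.00 + €36.89 = €2,386.89; interest = €2,386.89 − €1,788.12 = €598.77.

€598.77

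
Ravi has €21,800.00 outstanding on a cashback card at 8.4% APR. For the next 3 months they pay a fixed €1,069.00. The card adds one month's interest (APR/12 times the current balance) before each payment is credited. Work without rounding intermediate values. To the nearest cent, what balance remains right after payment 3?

Monthly rate r = 8.4%/12 = 0.7% = 0.007.
Each month: B ← B·(1+r) − €1,069.00.
Month 1: interest €152.60; balance after payment €20,883.60.
Month 2: interest €146.19; balance after payment €19,960.79.
Month 3: interest €139.73; balance after payment €19,031.51.

€19,031.51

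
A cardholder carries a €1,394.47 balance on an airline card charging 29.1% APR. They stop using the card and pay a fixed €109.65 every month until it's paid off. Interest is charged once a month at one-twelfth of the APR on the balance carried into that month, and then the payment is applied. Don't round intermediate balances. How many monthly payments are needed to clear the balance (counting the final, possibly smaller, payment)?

Monthly rate r = 29.1%/12 = 2.425% = 0.02425.
Recurrence: B ← B·(1+r) − €109.65.
Month 1: interest €33.82; balance after payment €1,318.64.
Month 2: interest €31.98; balance after payment €1,240.96.
Closed form: n = −ln(1 − rB₀/P)/ln(1+r) = −ln(0.6916)/ln(1.02425) ≈ 15.390, so the balance reaches zero during payment 16.

16 payments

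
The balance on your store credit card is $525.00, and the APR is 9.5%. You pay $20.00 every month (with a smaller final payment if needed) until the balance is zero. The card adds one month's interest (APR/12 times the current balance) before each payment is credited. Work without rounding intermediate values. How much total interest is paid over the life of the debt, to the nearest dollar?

$66

Monthly rate r = 9.5%/12 = 0.791667% = 0.00791667.
Payoff takes n = ⌈−ln(1 − rB₀/P)/ln(1+r)⌉ = ⌈29.542⌉ = 30 payments; the last is $10.87.
Total paid = 29·$20.00 + $10.87 = $590.87.
Total interest = total paid − principal = $590.87 − $525.00 = $65.87.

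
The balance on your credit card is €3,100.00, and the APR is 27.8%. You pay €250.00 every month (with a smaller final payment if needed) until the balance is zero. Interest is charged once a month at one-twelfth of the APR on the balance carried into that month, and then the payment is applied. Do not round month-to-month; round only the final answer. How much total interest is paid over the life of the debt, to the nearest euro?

€597

Monthly rate r = 27.8%/12 = 2.31667% = 0.0231667.
Payoff takes n = ⌈−ln(1 − rB₀/P)/ln(1+r)⌉ = ⌈14.787⌉ = 15 payments; the last is €197.12.
Total paid = 14·€250.00 + €197.12 = €3,697.12.
Total interest = total paid − principal = €3,697.12 − €3,100.00 = €597.12.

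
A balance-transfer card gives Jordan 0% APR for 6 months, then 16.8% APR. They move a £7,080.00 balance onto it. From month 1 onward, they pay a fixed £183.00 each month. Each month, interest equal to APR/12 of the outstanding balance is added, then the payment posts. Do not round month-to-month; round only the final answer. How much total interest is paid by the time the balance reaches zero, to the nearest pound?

Promo months 1–6 at r₀ = 0%/12 = 0; months 7+ at r₁ = 16.8%/12 = 0.014.
After month 6 (no interest yet): B = £7,080.00 − 6·£183.00 = £5,982.00.
Then at r₁ with £183.00/mo: n₂ = −ln(1 − r₁·B/P)/ln(1+r₁) ≈ 44.01 → 45 more payments.
Total paid = 50·£183.00 + £1.28 = £9,151.28; interest = £9,151.28 − £7,080.00 = £2,071.28.

£2,071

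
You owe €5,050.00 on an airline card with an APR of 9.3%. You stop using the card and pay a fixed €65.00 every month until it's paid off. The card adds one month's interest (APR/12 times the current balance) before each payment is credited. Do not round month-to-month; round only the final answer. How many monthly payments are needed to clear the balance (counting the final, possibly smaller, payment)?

Monthly rate r = 9.3%/12 = 0.775% = 0.00775.
Recurrence: B ← B·(1+r) − €65.00.
Month 1: interest €39.14; balance after payment €5,024.14.
Month 2: interest €38.94; balance after payment €4,998.07.
Closed form: n = −ln(1 − rB₀/P)/ln(1+r) = −ln(0.39788)/ln(1.00775) ≈ 119.375, so the balance reaches zero during payment 120.

120 payments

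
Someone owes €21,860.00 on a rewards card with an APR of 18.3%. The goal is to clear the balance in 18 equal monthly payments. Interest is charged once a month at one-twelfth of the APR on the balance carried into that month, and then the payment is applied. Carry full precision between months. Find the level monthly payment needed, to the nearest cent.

Monthly rate r = 18.3%/12 = 1.525% = 0.01525.
Level-payment amortization: P = B₀·r / (1 − (1+r)^(−n)) = 21860.00·0.01525 / (1 − 1.01525^(−18)).
Denominator 1 − (1+r)^(−18) = 0.238471725.
P = 333.365 / 0.238471725 ≈ 1397.92.

€1,397.92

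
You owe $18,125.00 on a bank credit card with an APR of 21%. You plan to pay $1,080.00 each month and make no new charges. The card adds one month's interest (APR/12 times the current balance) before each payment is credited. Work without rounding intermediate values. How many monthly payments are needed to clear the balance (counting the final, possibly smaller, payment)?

21 months

Monthly rate r = 21%/12 = 1.75% = 0.0175.
Recurrence: B ← B·(1+r) − $1,080.00.
Month 1: interest $317.19; balance after payment $17,362.19.
Month 2: interest $303.84; balance after payment $16,586.03.
Closed form: n = −ln(1 − rB₀/P)/ln(1+r) = −ln(0.70631)/ln(1.0175) ≈ 20.042, so the balance reaches zero during payment 21.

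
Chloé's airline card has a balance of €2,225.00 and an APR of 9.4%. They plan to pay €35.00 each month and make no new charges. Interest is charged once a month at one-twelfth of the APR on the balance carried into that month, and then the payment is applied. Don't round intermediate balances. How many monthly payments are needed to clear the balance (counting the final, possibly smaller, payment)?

89 months

Monthly rate r = 9.4%/12 = 0.783333% = 0.00783333.
Recurrence: B ← B·(1+r) − €35.00.
Month 1: interest €17.43; balance after payment €2,207.43.
Month 2: interest €17.29; balance after payment €2,189.72.
Closed form: n = −ln(1 − rB₀/P)/ln(1+r) = −ln(0.50202)/ln(1.00783) ≈ 88.315, so the balance reaches zero during payment 89.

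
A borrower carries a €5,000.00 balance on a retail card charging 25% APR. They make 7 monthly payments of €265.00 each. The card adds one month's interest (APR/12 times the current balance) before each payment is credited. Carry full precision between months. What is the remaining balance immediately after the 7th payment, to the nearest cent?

€3,801.31

Monthly rate r = 25%/12 = 2.08333% = 0.0208333.
Each month: B ← B·(1+r) − €265.00.
Month 1: interest €104.17; balance after payment €4,839.17.
Month 2: interest €100.82; balance after payment €4,674.98.
Month 3: interest €97.40; balance after payment €4,507.38.
Month 4: interest €93.90; balance after payment €4,336.28.
Month 5: interest €90.34; balance after payment €4,161.62.
Month 6: interest €86.70; balance after payment €3,983.32.
Month 7: interest €82.99; balance after payment €3,801.31.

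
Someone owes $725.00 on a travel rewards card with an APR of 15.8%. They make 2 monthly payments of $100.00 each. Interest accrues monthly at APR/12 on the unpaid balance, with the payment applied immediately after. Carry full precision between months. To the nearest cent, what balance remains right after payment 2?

$542.90

Monthly rate r = 15.8%/12 = 1.31667% = 0.0131667.
Each month: B ← B·(1+r) − $100.00.
Month 1: interest $9.55; balance after payment $634.55.
Month 2: interest $8.35; balance after payment $542.90.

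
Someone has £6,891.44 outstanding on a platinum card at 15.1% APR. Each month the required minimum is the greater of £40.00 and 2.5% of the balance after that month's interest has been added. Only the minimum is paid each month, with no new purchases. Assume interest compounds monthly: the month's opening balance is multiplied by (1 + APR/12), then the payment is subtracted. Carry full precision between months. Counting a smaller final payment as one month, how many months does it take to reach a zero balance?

170 months

Monthly rate r = 15.1%/12 = 1.25833% = 0.0125833.
While 2.5% of the post-interest balance exceeds £40.00, each month B ← (B·(1+r))·(1 − 0.025), i.e. B shrinks by the factor (1+r)·0.975 = 0.98727.
This holds for months 1–115. Entering month 116 the balance is £1,578.99; 2.5% of the post-interest balance is now below £40.00, so the flat £40.00 minimum applies from here.
From month 116 a fixed £40.00 at rate r clears £1,578.99 in 55 more payments. Total: 115 + 55 = 170 months.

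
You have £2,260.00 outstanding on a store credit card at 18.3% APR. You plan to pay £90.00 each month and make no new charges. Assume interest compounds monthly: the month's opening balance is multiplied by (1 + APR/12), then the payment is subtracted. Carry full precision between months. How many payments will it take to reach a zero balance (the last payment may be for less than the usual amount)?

Monthly rate r = 18.3%/12 = 1.525% = 0.01525.
Recurrence: B ← B·(1+r) − £90.00.
Month 1: interest £34.47; balance after payment £2,204.47.
Month 2: interest £33.62; balance after payment £2,148.08.
Closed form: n = −ln(1 − rB₀/P)/ln(1+r) = −ln(0.61706)/ln(1.01525) ≈ 31.900, so the balance reaches zero during payment 32.

32 payments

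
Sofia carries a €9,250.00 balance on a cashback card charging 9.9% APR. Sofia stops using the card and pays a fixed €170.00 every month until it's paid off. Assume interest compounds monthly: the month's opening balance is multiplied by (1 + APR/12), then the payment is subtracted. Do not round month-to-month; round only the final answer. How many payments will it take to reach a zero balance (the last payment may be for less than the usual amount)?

73 payments

Monthly rate r = 9.9%/12 = 0.825% = 0.00825.
Recurrence: B ← B·(1+r) − €170.00.
Month 1: interest €76.31; balance after payment €9,156.31.
Month 2: interest €75.54; balance after payment €9,061.85.
Closed form: n = −ln(1 − rB₀/P)/ln(1+r) = −ln(0.5511)/ln(1.00825) ≈ 72.520, so the balance reaches zero during payment 73.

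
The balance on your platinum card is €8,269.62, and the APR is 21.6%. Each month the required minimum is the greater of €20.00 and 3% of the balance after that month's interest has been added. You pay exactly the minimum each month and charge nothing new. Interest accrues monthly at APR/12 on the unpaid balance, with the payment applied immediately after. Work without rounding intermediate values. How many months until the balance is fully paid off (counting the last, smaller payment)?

251 months

Monthly rate r = 21.6%/12 = 1.8% = 0.018.
While 3% of the post-interest balance exceeds €20.00, each month B ← (B·(1+r))·(1 − 0.03), i.e. B shrinks by the factor (1+r)·0.97 = 0.98746.
This holds for months 1–201. Entering month 202 the balance is €654.50; 3% of the post-interest balance is now below €20.00, so the flat €20.00 minimum applies from here.
From month 202 a fixed €20.00 at rate r clears €654.50 in 50 more payments. Total: 201 + 50 = 251 months.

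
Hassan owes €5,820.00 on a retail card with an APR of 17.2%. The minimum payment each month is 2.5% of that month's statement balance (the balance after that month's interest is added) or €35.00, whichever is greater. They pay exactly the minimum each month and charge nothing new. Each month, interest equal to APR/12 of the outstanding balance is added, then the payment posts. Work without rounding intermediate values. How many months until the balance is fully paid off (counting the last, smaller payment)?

Monthly rate r = 17.2%/12 = 1.43333% = 0.0143333.
While 2.5% of the post-interest balance exceeds €35.00, each month B ← (B·(1+r))·(1 − 0.025), i.e. B shrinks by the factor (1+r)·0.975 = 0.98897.
This holds for months 1–130. Entering month 131 the balance is €1,377.25; 2.5% of the post-interest balance is now below €35.00, so the flat €35.00 minimum applies from here.
From month 131 a fixed €35.00 at rate r clears €1,377.25 in 59 more payments. Total: 130 + 59 = 189 months.

189 months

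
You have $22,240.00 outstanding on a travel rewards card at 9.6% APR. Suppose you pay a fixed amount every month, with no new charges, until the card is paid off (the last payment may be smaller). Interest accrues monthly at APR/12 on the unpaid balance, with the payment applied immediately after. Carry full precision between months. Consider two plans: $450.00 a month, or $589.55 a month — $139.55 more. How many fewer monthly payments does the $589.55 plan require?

Monthly rate r = 9.6%/12 = 0.8% = 0.008.
At $450.00/mo: n = ⌈−ln(1 − rB₀/P)/ln(1+r)⌉ = 64 payments (last $65.55); total interest = total paid − $22,240.00 = $6,175.55.
At $589.55/mo: 46 payments (last $49.53); total interest $4,339.28.
Payments saved = 64 − 46 = 18.

18 fewer payments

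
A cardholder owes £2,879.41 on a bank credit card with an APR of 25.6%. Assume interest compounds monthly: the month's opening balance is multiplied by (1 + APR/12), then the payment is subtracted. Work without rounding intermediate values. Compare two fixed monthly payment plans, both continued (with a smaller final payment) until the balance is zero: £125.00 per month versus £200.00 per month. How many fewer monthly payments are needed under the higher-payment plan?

15 fewer payments

Monthly rate r = 25.6%/12 = 2.13333% = 0.0213333.
At £125.00/mo: n = ⌈−ln(1 − rB₀/P)/ln(1+r)⌉ = 33 payments (last £3.86); total interest = total paid − £2,879.41 = £1,124.45.
At £200.00/mo: 18 payments (last £76.97); total interest £597.56.
Payments saved = 33 − 18 = 15.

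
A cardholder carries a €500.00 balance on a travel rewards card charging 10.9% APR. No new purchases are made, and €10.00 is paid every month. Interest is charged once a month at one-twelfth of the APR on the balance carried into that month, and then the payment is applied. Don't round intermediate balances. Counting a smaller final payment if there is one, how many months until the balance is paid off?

Monthly rate r = 10.9%/12 = 0.908333% = 0.00908333.
Recurrence: B ← B·(1+r) − €10.00.
Month 1: interest €4.54; balance after payment €494.54.
Month 2: interest €4.49; balance after payment €489.03.
Closed form: n = −ln(1 − rB₀/P)/ln(1+r) = −ln(0.54583)/ln(1.00908) ≈ 66.956, so the balance reaches zero during payment 67.

67 payments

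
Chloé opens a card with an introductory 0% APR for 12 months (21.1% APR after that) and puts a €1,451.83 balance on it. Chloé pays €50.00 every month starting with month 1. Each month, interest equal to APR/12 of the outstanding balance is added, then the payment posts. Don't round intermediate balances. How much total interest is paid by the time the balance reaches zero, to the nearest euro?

€170

Promo months 1–12 at r₀ = 0%/12 = 0; months 13+ at r₁ = 21.1%/12 = 0.0175833.
After month 12 (no interest yet): B = €1,451.83 − 12·€50.00 = €851.83.
Then at r₁ with €50.00/mo: n₂ = −ln(1 − r₁·B/P)/ln(1+r₁) ≈ 20.43 → 21 more payments.
Total paid = 32·€50.00 + €21.44 = €1,621.44; interest = €1,621.44 − €1,451.83 = €169.61.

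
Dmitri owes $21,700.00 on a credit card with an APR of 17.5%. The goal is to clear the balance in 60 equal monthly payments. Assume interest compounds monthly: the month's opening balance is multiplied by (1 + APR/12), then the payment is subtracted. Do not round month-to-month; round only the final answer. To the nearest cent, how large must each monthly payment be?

$545.15

Monthly rate r = 17.5%/12 = 1.45833% = 0.0145833.
Level-payment amortization: P = B₀·r / (1 − (1+r)^(−n)) = 21700.00·0.0145833 / (1 − 1.01458^(−60)).
Denominator 1 − (1+r)^(−60) = 0.580495552.
P = 316.458 / 0.580495552 ≈ 545.15.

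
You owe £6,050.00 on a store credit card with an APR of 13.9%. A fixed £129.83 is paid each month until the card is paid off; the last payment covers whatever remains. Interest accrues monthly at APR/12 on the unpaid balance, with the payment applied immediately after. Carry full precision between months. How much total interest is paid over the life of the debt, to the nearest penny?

£2,698.61

Monthly rate r = 13.9%/12 = 1.15833% = 0.0115833.
Payoff takes n = ⌈−ln(1 − rB₀/P)/ln(1+r)⌉ = ⌈67.384⌉ = 68 payments; the last is £50.00.
Total paid = 67·£129.83 + £50.00 = £8,748.61.
Total interest = total paid − principal = £8,748.61 − £6,050.00 = £2,698.61.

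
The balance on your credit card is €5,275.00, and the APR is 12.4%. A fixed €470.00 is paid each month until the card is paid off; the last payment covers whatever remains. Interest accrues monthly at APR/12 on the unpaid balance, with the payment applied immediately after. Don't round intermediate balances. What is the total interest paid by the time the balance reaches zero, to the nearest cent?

€360.74

Monthly rate r = 12.4%/12 = 1.03333% = 0.0103333.
Payoff takes n = ⌈−ln(1 − rB₀/P)/ln(1+r)⌉ = ⌈11.991⌉ = 12 payments; the last is €465.74.
Total paid = 11·€470.00 + €465.74 = €5,635.74.
Total interest = total paid − principal = €5,635.74 − €5,275.00 = €360.74.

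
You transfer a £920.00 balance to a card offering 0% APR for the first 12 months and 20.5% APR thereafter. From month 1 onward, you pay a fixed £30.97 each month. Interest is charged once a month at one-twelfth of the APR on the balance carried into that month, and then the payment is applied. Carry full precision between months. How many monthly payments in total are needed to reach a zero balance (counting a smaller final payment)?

34 payments

Promo months 1–12 at r₀ = 0%/12 = 0; months 13+ at r₁ = 20.5%/12 = 0.0170833.
After month 12 (no interest yet): B = £920.00 − 12·£30.97 = £548.36.
Then at r₁ with £30.97/mo: n₂ = −ln(1 − r₁·B/P)/ln(1+r₁) ≈ 21.27 → 22 more payments.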